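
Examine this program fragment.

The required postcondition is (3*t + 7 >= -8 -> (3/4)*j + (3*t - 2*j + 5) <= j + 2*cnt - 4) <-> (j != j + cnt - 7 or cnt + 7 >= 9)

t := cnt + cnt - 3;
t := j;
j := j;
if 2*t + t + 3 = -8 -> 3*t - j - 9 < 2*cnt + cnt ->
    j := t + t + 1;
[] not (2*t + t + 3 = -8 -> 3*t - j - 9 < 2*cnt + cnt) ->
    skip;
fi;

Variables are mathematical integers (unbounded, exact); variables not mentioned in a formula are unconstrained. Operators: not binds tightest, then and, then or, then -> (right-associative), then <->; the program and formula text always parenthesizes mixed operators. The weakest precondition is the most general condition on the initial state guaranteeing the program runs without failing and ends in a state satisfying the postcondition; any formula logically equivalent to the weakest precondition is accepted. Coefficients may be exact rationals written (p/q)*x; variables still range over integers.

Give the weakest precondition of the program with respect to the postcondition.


Working backward. After the program, the postcondition (3*t + 7 >= -8 -> (3/4)*j + (3*t - 2*j + 5) <= j + 2*cnt - 4) <-> (j != j + cnt - 7 or cnt + 7 >= 9) must hold; in canonical form it is (3*t >= -15 -> 3*t <= 2*cnt + (9/4)*j - 9) <-> (cnt != 7 or cnt >= 2).
Then branch requires (3*t >= -15 -> 2*cnt + (3/2)*t >= 27/4) <-> (cnt != 7 or cnt >= 2); else branch requires (3*t >= -15 -> 3*t <= 2*cnt + (9/4)*j - 9) <-> (cnt != 7 or cnt >= 2).
Before the if: ((3*t = -11 -> 3*t < 3*cnt + j + 9) -> ((3*t >= -15 -> 2*cnt + (3/2)*t >= 27/4) <-> (cnt != 7 or cnt >= 2))) and ((not (3*t = -11 -> 3*t < 3*cnt + j + 9)) -> ((3*t >= -15 -> 3*t <= 2*cnt + (9/4)*j - 9) <-> (cnt != 7 or cnt >= 2)))
Before j := j: ((3*t = -11 -> 3*t < 3*cnt + j + 9) -> ((3*t >= -15 -> 2*cnt + (3/2)*t >= 27/4) <-> (cnt != 7 or cnt >= 2))) and ((not (3*t = -11 -> 3*t < 3*cnt + j + 9)) -> ((3*t >= -15 -> 3*t <= 2*cnt + (9/4)*j - 9) <-> (cnt != 7 or cnt >= 2)))
Before t := j: ((3*j = -11 -> 2*j < 3*cnt + 9) -> ((3*j >= -15 -> 2*cnt + (3/2)*j >= 27/4) <-> (cnt != 7 or cnt >= 2))) and ((not (3*j = -11 -> 2*j < 3*cnt + 9)) -> ((3*j >= -15 -> (3/4)*j <= 2*cnt - 9) <-> (cnt != 7 or cnt >= 2)))
Before t := cnt + cnt - 3: ((3*j = -11 -> 2*j < 3*cnt + 9) -> ((3*j >= -15 -> 2*cnt + (3/2)*j >= 27/4) <-> (cnt != 7 or cnt >= 2))) and ((not (3*j = -11 -> 2*j < 3*cnt + 9)) -> ((3*j >= -15 -> (3/4)*j <= 2*cnt - 9) <-> (cnt != 7 or cnt >= 2)))
Answer: WP = ((3*j = -11 -> 2*j < 3*cnt + 9) -> ((3*j >= -15 -> 2*cnt + (3/2)*j >= 27/4) <-> (cnt != 7 or cnt >= 2))) and ((not (3*j = -11 -> 2*j < 3*cnt + 9)) -> ((3*j >= -15 -> (3/4)*j <= 2*cnt - 9) <-> (cnt != 7 or cnt >= 2)))


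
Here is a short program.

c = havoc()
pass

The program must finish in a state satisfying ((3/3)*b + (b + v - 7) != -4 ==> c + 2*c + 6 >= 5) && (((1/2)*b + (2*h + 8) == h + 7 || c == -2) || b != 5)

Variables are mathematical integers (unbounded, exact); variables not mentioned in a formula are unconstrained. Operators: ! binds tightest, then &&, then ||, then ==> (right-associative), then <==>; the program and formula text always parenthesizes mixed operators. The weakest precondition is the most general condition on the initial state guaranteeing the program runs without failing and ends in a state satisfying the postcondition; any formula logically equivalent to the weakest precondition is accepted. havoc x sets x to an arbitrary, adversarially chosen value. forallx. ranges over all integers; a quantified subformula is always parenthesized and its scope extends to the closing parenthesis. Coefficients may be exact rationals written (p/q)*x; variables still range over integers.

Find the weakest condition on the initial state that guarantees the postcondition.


Working backward. After the program, the postcondition ((3/3)*b + (b + v - 7) != -4 ==> c + 2*c + 6 >= 5) && (((1/2)*b + (2*h + 8) == h + 7 || c == -2) || b != 5) must hold; in canonical form it is (2*b + v != 3 ==> 3*c >= -1) && ((1/2)*b + h == -1 || c == -2 || b != 5).
Before skip: (2*b + v != 3 ==> 3*c >= -1) && ((1/2)*b + h == -1 || c == -2 || b != 5)
Before havoc c: forall c_1. ((2*b + v != 3 ==> 3*c_1 >= -1) && ((1/2)*b + h == -1 || c_1 == -2 || b != 5))
Answer: WP = forall c_1. ((2*b + v != 3 ==> 3*c_1 >= -1) && ((1/2)*b + h == -1 || c_1 == -2 || b != 5))


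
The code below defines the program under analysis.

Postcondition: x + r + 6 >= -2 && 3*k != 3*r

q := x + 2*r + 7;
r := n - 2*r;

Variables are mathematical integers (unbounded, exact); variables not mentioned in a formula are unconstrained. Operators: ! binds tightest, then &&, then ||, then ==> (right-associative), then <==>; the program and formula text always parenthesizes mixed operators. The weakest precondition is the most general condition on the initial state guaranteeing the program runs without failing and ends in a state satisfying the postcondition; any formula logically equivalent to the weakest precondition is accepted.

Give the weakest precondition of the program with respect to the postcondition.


Working backward. After the program, the postcondition x + r + 6 >= -2 && 3*k != 3*r must hold; in canonical form it is r + x >= -8 && 3*k != 3*r.
Before r := n - 2*r: n + x >= 2*r - 8 && 3*k + 6*r != 3*n
Before q := x + 2*r + 7: n + x >= 2*r - 8 && 3*k + 6*r != 3*n
Answer: WP = n + x >= 2*r - 8 && 3*k + 6*r != 3*n


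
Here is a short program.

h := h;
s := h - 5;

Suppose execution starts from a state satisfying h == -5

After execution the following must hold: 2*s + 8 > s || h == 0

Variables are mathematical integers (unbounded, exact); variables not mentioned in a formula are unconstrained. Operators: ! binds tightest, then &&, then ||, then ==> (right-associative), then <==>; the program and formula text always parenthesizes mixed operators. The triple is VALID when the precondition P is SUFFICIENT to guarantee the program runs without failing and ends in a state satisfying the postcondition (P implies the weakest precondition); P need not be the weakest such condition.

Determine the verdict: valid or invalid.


Working backward. After the program, the postcondition 2*s + 8 > s || h == 0 must hold; in canonical form it is s > -8 || h == 0.
Before s := h - 5: h > -3 || h == 0
Before h := h: h > -3 || h == 0
The weakest precondition is h > -3 || h == 0.
Check whether h == -5 implies it.
Countermodel: at the initial state h = -5, the precondition holds but the weakest precondition fails.
Answer: invalid


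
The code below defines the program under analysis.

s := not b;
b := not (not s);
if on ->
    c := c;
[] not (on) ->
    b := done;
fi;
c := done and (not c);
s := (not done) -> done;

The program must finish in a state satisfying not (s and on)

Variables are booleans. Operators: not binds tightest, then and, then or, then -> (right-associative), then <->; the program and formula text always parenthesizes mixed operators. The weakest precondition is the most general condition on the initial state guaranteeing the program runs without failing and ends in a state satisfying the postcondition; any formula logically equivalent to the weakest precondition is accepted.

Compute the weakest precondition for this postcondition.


Working backward. After the program, not (s and on) must hold.
Before s := (not done) -> done: not (((not done) -> done) and on)
Before c := done and (not c): not (((not done) -> done) and on)
Then branch requires not (((not done) -> done) and on); else branch requires not (((not done) -> done) and on).
Before the if: (on -> (not (((not done) -> done) and on))) and ((not on) -> (not (((not done) -> done) and on)))
Before b := not (not s): (on -> (not (((not done) -> done) and on))) and ((not on) -> (not (((not done) -> done) and on)))
Before s := not b: (on -> (not (((not done) -> done) and on))) and ((not on) -> (not (((not done) -> done) and on)))
Answer: WP = (on -> (not (((not done) -> done) and on))) and ((not on) -> (not (((not done) -> done) and on)))


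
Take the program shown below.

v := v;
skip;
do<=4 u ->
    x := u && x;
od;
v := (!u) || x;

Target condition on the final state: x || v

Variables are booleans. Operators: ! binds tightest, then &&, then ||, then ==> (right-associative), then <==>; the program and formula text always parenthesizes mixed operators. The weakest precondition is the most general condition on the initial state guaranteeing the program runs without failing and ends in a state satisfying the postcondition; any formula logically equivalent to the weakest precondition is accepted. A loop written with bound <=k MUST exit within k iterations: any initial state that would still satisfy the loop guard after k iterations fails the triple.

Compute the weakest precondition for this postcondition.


Working backward. After the program, x || v must hold.
Before v := (!u) || x: x || (!u)
Before the loop (bound <=4), unroll the exhaustion recursion (WP_0 = exit-now case; WP_j = one more guarded iteration, up to j = 4):
  WP_0: (!u) && (x || (!u))
  WP_1: (u ==> ((!u) && ((u && x) || (!u)))) && ((!u) ==> (x || (!u)))
  WP_2: (u ==> ((u ==> ((!u) && ((u && x) || (!u)))) && ((!u) ==> ((u && x) || (!u))))) && ((!u) ==> (x || (!u)))
  WP_3: (u ==> ((u ==> ((u ==> ((!u) && ((u && x) || (!u)))) && ((!u) ==> ((u && x) || (!u))))) && ((!u) ==> ((u && x) || (!u))))) && ((!u) ==> (x || (!u)))
  WP_4: (u ==> ((u ==> ((u ==> ((u ==> ((!u) && ((u && x) || (!u)))) && ((!u) ==> ((u && x) || (!u))))) && ((!u) ==> ((u && x) || (!u))))) && ((!u) ==> ((u && x) || (!u))))) && ((!u) ==> (x || (!u)))
So before the loop: (u ==> ((u ==> ((u ==> ((u ==> ((!u) && ((u && x) || (!u)))) && ((!u) ==> ((u && x) || (!u))))) && ((!u) ==> ((u && x) || (!u))))) && ((!u) ==> ((u && x) || (!u))))) && ((!u) ==> (x || (!u)))
Before skip: (u ==> ((u ==> ((u ==> ((u ==> ((!u) && ((u && x) || (!u)))) && ((!u) ==> ((u && x) || (!u))))) && ((!u) ==> ((u && x) || (!u))))) && ((!u) ==> ((u && x) || (!u))))) && ((!u) ==> (x || (!u)))
Before v := v: (u ==> ((u ==> ((u ==> ((u ==> ((!u) && ((u && x) || (!u)))) && ((!u) ==> ((u && x) || (!u))))) && ((!u) ==> ((u && x) || (!u))))) && ((!u) ==> ((u && x) || (!u))))) && ((!u) ==> (x || (!u)))
Answer: WP = (u ==> ((u ==> ((u ==> ((u ==> ((!u) && ((u && x) || (!u)))) && ((!u) ==> ((u && x) || (!u))))) && ((!u) ==> ((u && x) || (!u))))) && ((!u) ==> ((u && x) || (!u))))) && ((!u) ==> (x || (!u)))


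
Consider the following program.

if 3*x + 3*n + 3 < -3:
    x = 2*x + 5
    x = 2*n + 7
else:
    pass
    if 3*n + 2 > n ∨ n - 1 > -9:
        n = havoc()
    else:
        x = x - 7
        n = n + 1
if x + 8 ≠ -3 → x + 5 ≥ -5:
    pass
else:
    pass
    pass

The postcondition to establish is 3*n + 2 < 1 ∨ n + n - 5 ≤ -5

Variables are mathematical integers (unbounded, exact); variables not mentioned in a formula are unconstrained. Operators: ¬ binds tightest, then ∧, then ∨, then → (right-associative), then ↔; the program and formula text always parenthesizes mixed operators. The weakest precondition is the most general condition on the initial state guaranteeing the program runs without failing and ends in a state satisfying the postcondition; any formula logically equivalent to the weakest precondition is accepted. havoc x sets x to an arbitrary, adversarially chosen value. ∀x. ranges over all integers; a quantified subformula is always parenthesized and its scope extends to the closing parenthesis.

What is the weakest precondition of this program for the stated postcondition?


Working backward. After the program, the postcondition 3*n + 2 < 1 ∨ n + n - 5 ≤ -5 must hold; in canonical form it is 3*n < -1 ∨ 2*n ≤ 0.
Then branch requires 3*n < -1 ∨ 2*n ≤ 0; else branch requires 3*n < -1 ∨ 2*n ≤ 0.
Before the if: ((x ≠ -11 → x ≥ -10) → (3*n < -1 ∨ 2*n ≤ 0)) ∧ ((¬(x ≠ -11 → x ≥ -10)) → (3*n < -1 ∨ 2*n ≤ 0))
Then branch requires ((2*n ≠ -18 → 2*n ≥ -17) → (3*n < -1 ∨ 2*n ≤ 0)) ∧ ((¬(2*n ≠ -18 → 2*n ≥ -17)) → (3*n < -1 ∨ 2*n ≤ 0)); else branch requires ((2*n > -2 ∨ n > -8) → (∀n_1. (((x ≠ -11 → x ≥ -10) → (3*n_1 < -1 ∨ 2*n_1 ≤ 0)) ∧ ((¬(x ≠ -11 → x ≥ -10)) → (3*n_1 < -1 ∨ 2*n_1 ≤ 0))))) ∧ ((¬(2*n > -2 ∨ n > -8)) → (((x ≠ -4 → x ≥ -3) → (3*n < -4 ∨ 2*n ≤ -2)) ∧ ((¬(x ≠ -4 → x ≥ -3)) → (3*n < -4 ∨ 2*n ≤ -2)))).
Before the if: (3*n + 3*x < -6 → (((2*n ≠ -18 → 2*n ≥ -17) → (3*n < -1 ∨ 2*n ≤ 0)) ∧ ((¬(2*n ≠ -18 → 2*n ≥ -17)) → (3*n < -1 ∨ 2*n ≤ 0)))) ∧ ((¬(3*n + 3*x < -6)) → (((2*n > -2 ∨ n > -8) → (∀n_1. (((x ≠ -11 → x ≥ -10) → (3*n_1 < -1 ∨ 2*n_1 ≤ 0)) ∧ ((¬(x ≠ -11 → x ≥ -10)) → (3*n_1 < -1 ∨ 2*n_1 ≤ 0))))) ∧ ((¬(2*n > -2 ∨ n > -8)) → (((x ≠ -4 → x ≥ -3) → (3*n < -4 ∨ 2*n ≤ -2)) ∧ ((¬(x ≠ -4 → x ≥ -3)) → (3*n < -4 ∨ 2*n ≤ -2))))))
Answer: WP = (3*n + 3*x < -6 → (((2*n ≠ -18 → 2*n ≥ -17) → (3*n < -1 ∨ 2*n ≤ 0)) ∧ ((¬(2*n ≠ -18 → 2*n ≥ -17)) → (3*n < -1 ∨ 2*n ≤ 0)))) ∧ ((¬(3*n + 3*x < -6)) → (((2*n > -2 ∨ n > -8) → (∀n_1. (((x ≠ -11 → x ≥ -10) → (3*n_1 < -1 ∨ 2*n_1 ≤ 0)) ∧ ((¬(x ≠ -11 → x ≥ -10)) → (3*n_1 < -1 ∨ 2*n_1 ≤ 0))))) ∧ ((¬(2*n > -2 ∨ n > -8)) → (((x ≠ -4 → x ≥ -3) → (3*n < -4 ∨ 2*n ≤ -2)) ∧ ((¬(x ≠ -4 → x ≥ -3)) → (3*n < -4 ∨ 2*n ≤ -2))))))


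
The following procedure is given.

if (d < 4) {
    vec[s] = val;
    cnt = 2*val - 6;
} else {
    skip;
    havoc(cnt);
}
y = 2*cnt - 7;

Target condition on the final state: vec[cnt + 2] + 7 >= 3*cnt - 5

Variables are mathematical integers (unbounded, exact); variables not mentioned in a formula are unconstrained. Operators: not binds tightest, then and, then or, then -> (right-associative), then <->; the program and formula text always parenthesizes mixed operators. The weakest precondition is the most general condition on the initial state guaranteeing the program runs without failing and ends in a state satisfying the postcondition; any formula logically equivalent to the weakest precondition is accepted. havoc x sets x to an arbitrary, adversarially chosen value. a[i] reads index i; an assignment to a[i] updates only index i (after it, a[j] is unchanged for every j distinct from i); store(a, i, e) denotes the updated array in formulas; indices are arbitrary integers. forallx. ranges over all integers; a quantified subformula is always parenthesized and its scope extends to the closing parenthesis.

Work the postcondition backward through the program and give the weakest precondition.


Working backward. After the program, the postcondition vec[cnt + 2] + 7 >= 3*cnt - 5 must hold; in canonical form it is vec[cnt + 2] >= 3*cnt - 12.
Before y := 2*cnt - 7: vec[cnt + 2] >= 3*cnt - 12
Then branch requires store(vec, s, val)[2*val - 4] >= 6*val - 30; else branch requires forall cnt_1. vec[cnt_1 + 2] >= 3*cnt_1 - 12.
Before the if: (d < 4 -> store(vec, s, val)[2*val - 4] >= 6*val - 30) and ((not (d < 4)) -> (forall cnt_1. vec[cnt_1 + 2] >= 3*cnt_1 - 12))
Answer: WP = (d < 4 -> store(vec, s, val)[2*val - 4] >= 6*val - 30) and ((not (d < 4)) -> (forall cnt_1. vec[cnt_1 + 2] >= 3*cnt_1 - 12))


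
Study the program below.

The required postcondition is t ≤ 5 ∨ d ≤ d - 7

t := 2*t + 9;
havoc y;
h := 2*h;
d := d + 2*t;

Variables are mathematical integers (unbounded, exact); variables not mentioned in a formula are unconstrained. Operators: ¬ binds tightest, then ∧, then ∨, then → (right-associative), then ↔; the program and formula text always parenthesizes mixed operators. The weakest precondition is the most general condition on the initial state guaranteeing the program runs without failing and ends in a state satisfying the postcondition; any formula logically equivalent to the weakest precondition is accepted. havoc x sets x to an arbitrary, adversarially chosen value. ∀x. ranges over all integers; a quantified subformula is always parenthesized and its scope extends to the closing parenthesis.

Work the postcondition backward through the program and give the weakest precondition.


Working backward. After the program, the postcondition t ≤ 5 ∨ d ≤ d - 7 must hold; in canonical form it is t ≤ 5.
Before d := d + 2*t: t ≤ 5
Before h := 2*h: t ≤ 5
Before havoc y: t ≤ 5
Before t := 2*t + 9: 2*t ≤ -4
Answer: WP = 2*t ≤ -4


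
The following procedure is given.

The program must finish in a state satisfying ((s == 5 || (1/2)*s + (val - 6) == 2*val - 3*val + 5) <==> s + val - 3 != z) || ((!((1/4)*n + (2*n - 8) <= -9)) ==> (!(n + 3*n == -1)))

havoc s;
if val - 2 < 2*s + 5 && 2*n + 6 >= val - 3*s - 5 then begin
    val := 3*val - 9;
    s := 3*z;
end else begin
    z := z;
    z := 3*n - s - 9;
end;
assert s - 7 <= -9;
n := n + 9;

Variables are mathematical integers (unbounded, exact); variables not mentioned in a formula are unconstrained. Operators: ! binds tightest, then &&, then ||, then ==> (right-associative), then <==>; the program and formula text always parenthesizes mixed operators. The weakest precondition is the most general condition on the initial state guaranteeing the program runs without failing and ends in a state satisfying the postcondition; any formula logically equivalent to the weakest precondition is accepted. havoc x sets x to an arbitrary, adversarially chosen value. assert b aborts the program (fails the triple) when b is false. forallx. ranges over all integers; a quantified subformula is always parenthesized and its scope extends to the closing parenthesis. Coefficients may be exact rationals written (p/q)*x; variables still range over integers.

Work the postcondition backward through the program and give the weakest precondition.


Working backward. After the program, the postcondition ((s == 5 || (1/2)*s + (val - 6) == 2*val - 3*val + 5) <==> s + val - 3 != z) || ((!((1/4)*n + (2*n - 8) <= -9)) ==> (!(n + 3*n == -1))) must hold; in canonical form it is ((s == 5 || (1/2)*s + 2*val == 11) <==> s + val != z + 3) || ((!((9/4)*n <= -1)) ==> (!(4*n == -1))).
Before n := n + 9: ((s == 5 || (1/2)*s + 2*val == 11) <==> s + val != z + 3) || ((!((9/4)*n <= -85/4)) ==> (!(4*n == -37)))
Before assert s - 7 <= -9: s <= -2 && (((s == 5 || (1/2)*s + 2*val == 11) <==> s + val != z + 3) || ((!((9/4)*n <= -85/4)) ==> (!(4*n == -37))))
Then branch requires 3*z <= -2 && (((3*z == 5 || 6*val + (3/2)*z == 29) <==> 3*val + 2*z != 12) || ((!((9/4)*n <= -85/4)) ==> (!(4*n == -37)))); else branch requires s <= -2 && (((s == 5 || (1/2)*s + 2*val == 11) <==> 2*s + val != 3*n - 6) || ((!((9/4)*n <= -85/4)) ==> (!(4*n == -37)))).
Before the if: ((val < 2*s + 7 && 2*n + 3*s >= val - 11) ==> (3*z <= -2 && (((3*z == 5 || 6*val + (3/2)*z == 29) <==> 3*val + 2*z != 12) || ((!((9/4)*n <= -85/4)) ==> (!(4*n == -37)))))) && ((!(val < 2*s + 7 && 2*n + 3*s >= val - 11)) ==> (s <= -2 && (((s == 5 || (1/2)*s + 2*val == 11) <==> 2*s + val != 3*n - 6) || ((!((9/4)*n <= -85/4)) ==> (!(4*n == -37))))))
Before havoc s: forall s_1. (((val < 2*s_1 + 7 && 2*n + 3*s_1 >= val - 11) ==> (3*z <= -2 && (((3*z == 5 || 6*val + (3/2)*z == 29) <==> 3*val + 2*z != 12) || ((!((9/4)*n <= -85/4)) ==> (!(4*n == -37)))))) && ((!(val < 2*s_1 + 7 && 2*n + 3*s_1 >= val - 11)) ==> (s_1 <= -2 && (((s_1 == 5 || (1/2)*s_1 + 2*val == 11) <==> 2*s_1 + val != 3*n - 6) || ((!((9/4)*n <= -85/4)) ==> (!(4*n == -37)))))))
Answer: WP = forall s_1. (((val < 2*s_1 + 7 && 2*n + 3*s_1 >= val - 11) ==> (3*z <= -2 && (((3*z == 5 || 6*val + (3/2)*z == 29) <==> 3*val + 2*z != 12) || ((!((9/4)*n <= -85/4)) ==> (!(4*n == -37)))))) && ((!(val < 2*s_1 + 7 && 2*n + 3*s_1 >= val - 11)) ==> (s_1 <= -2 && (((s_1 == 5 || (1/2)*s_1 + 2*val == 11) <==> 2*s_1 + val != 3*n - 6) || ((!((9/4)*n <= -85/4)) ==> (!(4*n == -37)))))))


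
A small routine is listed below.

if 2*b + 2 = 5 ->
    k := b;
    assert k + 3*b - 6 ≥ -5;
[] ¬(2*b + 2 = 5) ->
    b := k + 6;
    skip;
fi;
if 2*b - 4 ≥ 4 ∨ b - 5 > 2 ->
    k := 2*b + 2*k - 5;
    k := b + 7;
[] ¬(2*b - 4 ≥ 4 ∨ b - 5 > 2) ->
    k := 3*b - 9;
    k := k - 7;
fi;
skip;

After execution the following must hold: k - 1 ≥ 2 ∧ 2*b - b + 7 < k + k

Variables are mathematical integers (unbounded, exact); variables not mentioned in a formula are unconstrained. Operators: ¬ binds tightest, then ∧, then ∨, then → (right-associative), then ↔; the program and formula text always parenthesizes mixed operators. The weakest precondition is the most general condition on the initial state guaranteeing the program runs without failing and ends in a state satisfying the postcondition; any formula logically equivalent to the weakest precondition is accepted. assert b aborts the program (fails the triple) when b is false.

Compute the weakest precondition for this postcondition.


Working backward. After the program, the postcondition k - 1 ≥ 2 ∧ 2*b - b + 7 < k + k must hold; in canonical form it is k ≥ 3 ∧ b < 2*k - 7.
Before skip: k ≥ 3 ∧ b < 2*k - 7
Then branch requires b ≥ -4 ∧ b > -7; else branch requires 3*b ≥ 19 ∧ 5*b > 39.
Before the if: ((2*b ≥ 8 ∨ b > 7) → (b ≥ -4 ∧ b > -7)) ∧ ((¬(2*b ≥ 8 ∨ b > 7)) → (3*b ≥ 19 ∧ 5*b > 39))
Then branch requires 4*b ≥ 1 ∧ ((2*b ≥ 8 ∨ b > 7) → (b ≥ -4 ∧ b > -7)) ∧ ((¬(2*b ≥ 8 ∨ b > 7)) → (3*b ≥ 19 ∧ 5*b > 39)); else branch requires ((2*k ≥ -4 ∨ k > 1) → (k ≥ -10 ∧ k > -13)) ∧ ((¬(2*k ≥ -4 ∨ k > 1)) → (3*k ≥ 1 ∧ 5*k > 9)).
Before the if: (2*b = 3 → (4*b ≥ 1 ∧ ((2*b ≥ 8 ∨ b > 7) → (b ≥ -4 ∧ b > -7)) ∧ ((¬(2*b ≥ 8 ∨ b > 7)) → (3*b ≥ 19 ∧ 5*b > 39)))) ∧ ((¬(2*b = 3)) → (((2*k ≥ -4 ∨ k > 1) → (k ≥ -10 ∧ k > -13)) ∧ ((¬(2*k ≥ -4 ∨ k > 1)) → (3*k ≥ 1 ∧ 5*k > 9))))
Answer: WP = (2*b = 3 → (4*b ≥ 1 ∧ ((2*b ≥ 8 ∨ b > 7) → (b ≥ -4 ∧ b > -7)) ∧ ((¬(2*b ≥ 8 ∨ b > 7)) → (3*b ≥ 19 ∧ 5*b > 39)))) ∧ ((¬(2*b = 3)) → (((2*k ≥ -4 ∨ k > 1) → (k ≥ -10 ∧ k > -13)) ∧ ((¬(2*k ≥ -4 ∨ k > 1)) → (3*k ≥ 1 ∧ 5*k > 9))))


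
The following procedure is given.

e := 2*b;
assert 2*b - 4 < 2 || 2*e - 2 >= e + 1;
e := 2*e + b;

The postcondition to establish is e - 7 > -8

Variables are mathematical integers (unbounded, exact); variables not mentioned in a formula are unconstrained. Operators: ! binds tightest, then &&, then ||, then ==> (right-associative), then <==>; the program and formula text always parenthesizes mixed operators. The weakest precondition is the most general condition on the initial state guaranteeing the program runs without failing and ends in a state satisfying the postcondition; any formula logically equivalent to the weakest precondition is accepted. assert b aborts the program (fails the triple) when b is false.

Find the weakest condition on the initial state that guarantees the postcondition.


Working backward. After the program, the postcondition e - 7 > -8 must hold; in canonical form it is e > -1.
Before e := 2*e + b: b + 2*e > -1
Before assert 2*b - 4 < 2 || 2*e - 2 >= e + 1: (2*b < 6 || e >= 3) && b + 2*e > -1
Before e := 2*b: (2*b < 6 || 2*b >= 3) && 5*b > -1
Answer: WP = (2*b < 6 || 2*b >= 3) && 5*b > -1


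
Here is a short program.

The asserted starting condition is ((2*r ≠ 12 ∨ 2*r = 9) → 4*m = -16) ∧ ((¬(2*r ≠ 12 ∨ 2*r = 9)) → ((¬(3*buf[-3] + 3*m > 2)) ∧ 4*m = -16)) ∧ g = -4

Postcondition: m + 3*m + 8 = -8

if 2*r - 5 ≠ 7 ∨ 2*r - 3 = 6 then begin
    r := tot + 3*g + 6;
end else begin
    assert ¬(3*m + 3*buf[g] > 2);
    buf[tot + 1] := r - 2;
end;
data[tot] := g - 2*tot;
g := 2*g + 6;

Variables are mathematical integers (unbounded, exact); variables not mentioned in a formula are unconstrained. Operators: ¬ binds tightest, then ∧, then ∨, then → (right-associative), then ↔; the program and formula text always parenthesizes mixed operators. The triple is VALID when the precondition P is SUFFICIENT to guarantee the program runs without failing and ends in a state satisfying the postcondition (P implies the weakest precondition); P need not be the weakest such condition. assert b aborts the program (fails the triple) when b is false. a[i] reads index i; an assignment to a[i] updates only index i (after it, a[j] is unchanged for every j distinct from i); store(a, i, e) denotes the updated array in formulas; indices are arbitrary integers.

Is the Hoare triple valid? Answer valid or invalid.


Working backward. After the program, the postcondition m + 3*m + 8 = -8 must hold; in canonical form it is 4*m = -16.
Before g := 2*g + 6: 4*m = -16
Before data[tot] := g - 2*tot: 4*m = -16
Then branch requires 4*m = -16; else branch requires (¬(3*buf[g] + 3*m > 2)) ∧ 4*m = -16.
Before the if: ((2*r ≠ 12 ∨ 2*r = 9) → 4*m = -16) ∧ ((¬(2*r ≠ 12 ∨ 2*r = 9)) → ((¬(3*buf[g] + 3*m > 2)) ∧ 4*m = -16))
The weakest precondition is ((2*r ≠ 12 ∨ 2*r = 9) → 4*m = -16) ∧ ((¬(2*r ≠ 12 ∨ 2*r = 9)) → ((¬(3*buf[g] + 3*m > 2)) ∧ 4*m = -16)).
Check whether ((2*r ≠ 12 ∨ 2*r = 9) → 4*m = -16) ∧ ((¬(2*r ≠ 12 ∨ 2*r = 9)) → ((¬(3*buf[-3] + 3*m > 2)) ∧ 4*m = -16)) ∧ g = -4 implies it.
Countermodel: at the initial state buf = {[-4] = 5, [-3] = 0, elsewhere 0}, g = -4, m = -4, r = 6, the precondition holds but the weakest precondition fails.
Answer: invalid


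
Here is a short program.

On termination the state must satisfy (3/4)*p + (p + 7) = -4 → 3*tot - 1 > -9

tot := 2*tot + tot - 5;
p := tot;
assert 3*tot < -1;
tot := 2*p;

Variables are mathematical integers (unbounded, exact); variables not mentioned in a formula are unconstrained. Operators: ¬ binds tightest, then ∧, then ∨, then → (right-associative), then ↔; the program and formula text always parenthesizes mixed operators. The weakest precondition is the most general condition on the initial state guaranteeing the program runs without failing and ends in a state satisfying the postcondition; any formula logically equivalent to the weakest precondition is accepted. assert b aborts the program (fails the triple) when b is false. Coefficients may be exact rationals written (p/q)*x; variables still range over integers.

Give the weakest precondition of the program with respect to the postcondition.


Working backward. After the program, the postcondition (3/4)*p + (p + 7) = -4 → 3*tot - 1 > -9 must hold; in canonical form it is (7/4)*p = -11 → 3*tot > -8.
Before tot := 2*p: (7/4)*p = -11 → 6*p > -8
Before assert 3*tot < -1: 3*tot < -1 ∧ ((7/4)*p = -11 → 6*p > -8)
Before p := tot: 3*tot < -1 ∧ ((7/4)*tot = -11 → 6*tot > -8)
Before tot := 2*tot + tot - 5: 9*tot < 14 ∧ ((21/4)*tot = -9/4 → 18*tot > 22)
Answer: WP = 9*tot < 14 ∧ ((21/4)*tot = -9/4 → 18*tot > 22)


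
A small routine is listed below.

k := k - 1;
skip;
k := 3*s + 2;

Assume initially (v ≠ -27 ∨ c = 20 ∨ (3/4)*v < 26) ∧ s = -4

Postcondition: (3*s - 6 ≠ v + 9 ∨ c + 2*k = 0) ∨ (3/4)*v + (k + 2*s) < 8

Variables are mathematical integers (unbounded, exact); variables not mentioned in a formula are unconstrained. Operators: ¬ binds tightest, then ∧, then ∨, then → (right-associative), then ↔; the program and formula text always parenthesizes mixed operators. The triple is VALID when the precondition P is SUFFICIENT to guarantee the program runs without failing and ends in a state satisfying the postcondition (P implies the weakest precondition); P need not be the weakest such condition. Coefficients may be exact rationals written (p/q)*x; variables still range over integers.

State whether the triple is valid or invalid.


Working backward. After the program, the postcondition (3*s - 6 ≠ v + 9 ∨ c + 2*k = 0) ∨ (3/4)*v + (k + 2*s) < 8 must hold; in canonical form it is 3*s ≠ v + 15 ∨ c + 2*k = 0 ∨ k + 2*s + (3/4)*v < 8.
Before k := 3*s + 2: 3*s ≠ v + 15 ∨ c + 6*s = -4 ∨ 5*s + (3/4)*v < 6
Before skip: 3*s ≠ v + 15 ∨ c + 6*s = -4 ∨ 5*s + (3/4)*v < 6
Before k := k - 1: 3*s ≠ v + 15 ∨ c + 6*s = -4 ∨ 5*s + (3/4)*v < 6
The weakest precondition is 3*s ≠ v + 15 ∨ c + 6*s = -4 ∨ 5*s + (3/4)*v < 6.
Check whether (v ≠ -27 ∨ c = 20 ∨ (3/4)*v < 26) ∧ s = -4 implies it.
Every state satisfying the precondition satisfies the weakest precondition: the implication holds.
Answer: valid


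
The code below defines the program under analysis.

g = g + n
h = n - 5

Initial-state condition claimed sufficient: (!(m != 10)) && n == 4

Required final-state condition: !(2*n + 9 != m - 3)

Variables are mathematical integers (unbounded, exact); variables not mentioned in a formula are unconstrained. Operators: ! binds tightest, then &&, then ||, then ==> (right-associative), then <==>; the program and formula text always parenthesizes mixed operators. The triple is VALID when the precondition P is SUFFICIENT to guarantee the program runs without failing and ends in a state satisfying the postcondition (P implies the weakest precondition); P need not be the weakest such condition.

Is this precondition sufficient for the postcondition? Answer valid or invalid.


Working backward. After the program, the postcondition !(2*n + 9 != m - 3) must hold; in canonical form it is !(2*n != m - 12).
Before h := n - 5: !(2*n != m - 12)
Before g := g + n: !(2*n != m - 12)
The weakest precondition is !(2*n != m - 12).
Check whether (!(m != 10)) && n == 4 implies it.
Countermodel: at the initial state m = 10, n = 4, the precondition holds but the weakest precondition fails.
Answer: invalid


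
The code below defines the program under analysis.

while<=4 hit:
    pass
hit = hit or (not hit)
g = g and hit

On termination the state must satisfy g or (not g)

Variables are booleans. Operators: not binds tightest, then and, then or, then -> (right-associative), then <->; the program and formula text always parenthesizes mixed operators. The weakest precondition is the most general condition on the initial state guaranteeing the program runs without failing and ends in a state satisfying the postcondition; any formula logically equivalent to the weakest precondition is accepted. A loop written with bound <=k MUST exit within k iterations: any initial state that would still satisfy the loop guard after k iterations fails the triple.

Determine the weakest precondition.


Working backward. After the program, the postcondition g or (not g) must hold; in canonical form it is true.
Before g := g and hit: true
Before hit := hit or (not hit): true
Before the loop (bound <=4), unroll the exhaustion recursion (WP_0 = exit-now case; WP_j = one more guarded iteration, up to j = 4):
  WP_0: not hit
  WP_1: hit -> (not hit)
  WP_2: hit -> (hit -> (not hit))
  WP_3: hit -> (hit -> (hit -> (not hit)))
  WP_4: hit -> (hit -> (hit -> (hit -> (not hit))))
So before the loop: hit -> (hit -> (hit -> (hit -> (not hit))))
Answer: WP = hit -> (hit -> (hit -> (hit -> (not hit))))


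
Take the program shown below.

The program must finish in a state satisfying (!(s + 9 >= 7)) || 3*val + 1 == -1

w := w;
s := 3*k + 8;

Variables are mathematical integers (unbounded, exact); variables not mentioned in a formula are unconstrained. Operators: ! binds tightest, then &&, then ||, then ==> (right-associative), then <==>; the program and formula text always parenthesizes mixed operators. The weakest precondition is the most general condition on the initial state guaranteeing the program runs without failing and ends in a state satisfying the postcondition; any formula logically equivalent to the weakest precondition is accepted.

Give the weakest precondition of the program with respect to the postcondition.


Working backward. After the program, the postcondition (!(s + 9 >= 7)) || 3*val + 1 == -1 must hold; in canonical form it is (!(s >= -2)) || 3*val == -2.
Before s := 3*k + 8: (!(3*k >= -10)) || 3*val == -2
Before w := w: (!(3*k >= -10)) || 3*val == -2
Answer: WP = (!(3*k >= -10)) || 3*val == -2


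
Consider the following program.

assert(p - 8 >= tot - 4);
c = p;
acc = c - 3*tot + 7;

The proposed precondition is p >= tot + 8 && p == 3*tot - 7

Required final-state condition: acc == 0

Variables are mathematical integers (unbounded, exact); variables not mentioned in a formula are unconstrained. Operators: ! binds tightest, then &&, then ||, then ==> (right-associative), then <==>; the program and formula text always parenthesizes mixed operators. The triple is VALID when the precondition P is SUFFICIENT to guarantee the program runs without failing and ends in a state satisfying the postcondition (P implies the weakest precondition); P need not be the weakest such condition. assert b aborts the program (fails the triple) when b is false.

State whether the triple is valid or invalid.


Working backward. After the program, acc == 0 must hold.
Before acc := c - 3*tot + 7: c == 3*tot - 7
Before c := p: p == 3*tot - 7
Before assert p - 8 >= tot - 4: p >= tot + 4 && p == 3*tot - 7
The weakest precondition is p >= tot + 4 && p == 3*tot - 7.
Check whether p >= tot + 8 && p == 3*tot - 7 implies it.
Every state satisfying the precondition satisfies the weakest precondition: the implication holds.
Answer: valid


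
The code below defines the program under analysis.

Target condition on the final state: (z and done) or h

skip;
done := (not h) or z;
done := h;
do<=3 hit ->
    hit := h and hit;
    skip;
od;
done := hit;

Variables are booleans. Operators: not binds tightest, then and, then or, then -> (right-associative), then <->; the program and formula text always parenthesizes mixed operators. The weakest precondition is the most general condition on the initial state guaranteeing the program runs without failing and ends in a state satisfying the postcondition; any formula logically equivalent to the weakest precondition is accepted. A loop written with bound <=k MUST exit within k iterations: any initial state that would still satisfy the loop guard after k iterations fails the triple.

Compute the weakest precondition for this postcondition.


Working backward. After the program, (z and done) or h must hold.
Before done := hit: (z and hit) or h
Before the loop (bound <=3), unroll the exhaustion recursion (WP_0 = exit-now case; WP_j = one more guarded iteration, up to j = 3):
  WP_0: (not hit) and ((z and hit) or h)
  WP_1: (hit -> ((not (h and hit)) and ((z and h and hit) or h))) and ((not hit) -> ((z and hit) or h))
  WP_2: (hit -> (((h and hit) -> ((not (h and hit)) and ((z and h and hit) or h))) and ((not (h and hit)) -> ((z and h and hit) or h)))) and ((not hit) -> ((z and hit) or h))
  WP_3: (hit -> (((h and hit) -> (((h and hit) -> ((not (h and hit)) and ((z and h and hit) or h))) and ((not (h and hit)) -> ((z and h and hit) or h)))) and ((not (h and hit)) -> ((z and h and hit) or h)))) and ((not hit) -> ((z and hit) or h))
So before the loop: (hit -> (((h and hit) -> (((h and hit) -> ((not (h and hit)) and ((z and h and hit) or h))) and ((not (h and hit)) -> ((z and h and hit) or h)))) and ((not (h and hit)) -> ((z and h and hit) or h)))) and ((not hit) -> ((z and hit) or h))
Before done := h: (hit -> (((h and hit) -> (((h and hit) -> ((not (h and hit)) and ((z and h and hit) or h))) and ((not (h and hit)) -> ((z and h and hit) or h)))) and ((not (h and hit)) -> ((z and h and hit) or h)))) and ((not hit) -> ((z and hit) or h))
Before done := (not h) or z: (hit -> (((h and hit) -> (((h and hit) -> ((not (h and hit)) and ((z and h and hit) or h))) and ((not (h and hit)) -> ((z and h and hit) or h)))) and ((not (h and hit)) -> ((z and h and hit) or h)))) and ((not hit) -> ((z and hit) or h))
Before skip: (hit -> (((h and hit) -> (((h and hit) -> ((not (h and hit)) and ((z and h and hit) or h))) and ((not (h and hit)) -> ((z and h and hit) or h)))) and ((not (h and hit)) -> ((z and h and hit) or h)))) and ((not hit) -> ((z and hit) or h))
Answer: WP = (hit -> (((h and hit) -> (((h and hit) -> ((not (h and hit)) and ((z and h and hit) or h))) and ((not (h and hit)) -> ((z and h and hit) or h)))) and ((not (h and hit)) -> ((z and h and hit) or h)))) and ((not hit) -> ((z and hit) or h))


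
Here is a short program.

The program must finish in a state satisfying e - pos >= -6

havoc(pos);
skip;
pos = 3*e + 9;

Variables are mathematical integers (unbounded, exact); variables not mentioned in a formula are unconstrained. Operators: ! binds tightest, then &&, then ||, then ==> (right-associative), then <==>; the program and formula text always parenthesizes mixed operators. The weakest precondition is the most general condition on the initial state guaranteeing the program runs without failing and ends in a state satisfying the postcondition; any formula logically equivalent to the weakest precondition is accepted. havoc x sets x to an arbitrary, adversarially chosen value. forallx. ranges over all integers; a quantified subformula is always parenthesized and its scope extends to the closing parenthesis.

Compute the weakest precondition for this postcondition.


Working backward. After the program, the postcondition e - pos >= -6 must hold; in canonical form it is e >= pos - 6.
Before pos := 3*e + 9: 2*e <= -3
Before skip: 2*e <= -3
Before havoc pos: 2*e <= -3
Answer: WP = 2*e <= -3


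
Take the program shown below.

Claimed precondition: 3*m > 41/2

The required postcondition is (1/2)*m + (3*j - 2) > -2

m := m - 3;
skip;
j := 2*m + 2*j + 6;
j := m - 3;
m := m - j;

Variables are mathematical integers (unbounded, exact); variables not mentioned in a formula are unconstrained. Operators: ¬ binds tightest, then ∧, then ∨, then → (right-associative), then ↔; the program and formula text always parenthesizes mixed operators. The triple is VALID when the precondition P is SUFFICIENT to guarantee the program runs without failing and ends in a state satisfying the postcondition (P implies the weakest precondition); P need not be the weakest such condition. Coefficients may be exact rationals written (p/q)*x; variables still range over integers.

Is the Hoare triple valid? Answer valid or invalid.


Working backward. After the program, the postcondition (1/2)*m + (3*j - 2) > -2 must hold; in canonical form it is 3*j + (1/2)*m > 0.
Before m := m - j: (5/2)*j + (1/2)*m > 0
Before j := m - 3: 3*m > 15/2
Before j := 2*m + 2*j + 6: 3*m > 15/2
Before skip: 3*m > 15/2
Before m := m - 3: 3*m > 33/2
The weakest precondition is 3*m > 33/2.
Check whether 3*m > 41/2 implies it.
Every state satisfying the precondition satisfies the weakest precondition: the implication holds.
Answer: valid


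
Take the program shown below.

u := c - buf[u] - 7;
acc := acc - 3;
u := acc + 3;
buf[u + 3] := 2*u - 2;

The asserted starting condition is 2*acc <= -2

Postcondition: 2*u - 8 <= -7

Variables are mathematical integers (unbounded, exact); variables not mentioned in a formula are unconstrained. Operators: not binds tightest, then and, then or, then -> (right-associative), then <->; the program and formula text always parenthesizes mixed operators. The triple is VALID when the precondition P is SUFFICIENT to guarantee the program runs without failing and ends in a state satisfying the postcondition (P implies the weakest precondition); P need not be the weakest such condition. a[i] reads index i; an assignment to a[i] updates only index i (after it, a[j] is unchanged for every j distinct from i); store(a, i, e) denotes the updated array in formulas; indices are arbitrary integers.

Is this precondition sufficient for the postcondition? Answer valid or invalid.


Working backward. After the program, the postcondition 2*u - 8 <= -7 must hold; in canonical form it is 2*u <= 1.
Before buf[u + 3] := 2*u - 2: 2*u <= 1
Before u := acc + 3: 2*acc <= -5
Before acc := acc - 3: 2*acc <= 1
Before u := c - buf[u] - 7: 2*acc <= 1
The weakest precondition is 2*acc <= 1.
Check whether 2*acc <= -2 implies it.
Every state satisfying the precondition satisfies the weakest precondition: the implication holds.
Answer: valid


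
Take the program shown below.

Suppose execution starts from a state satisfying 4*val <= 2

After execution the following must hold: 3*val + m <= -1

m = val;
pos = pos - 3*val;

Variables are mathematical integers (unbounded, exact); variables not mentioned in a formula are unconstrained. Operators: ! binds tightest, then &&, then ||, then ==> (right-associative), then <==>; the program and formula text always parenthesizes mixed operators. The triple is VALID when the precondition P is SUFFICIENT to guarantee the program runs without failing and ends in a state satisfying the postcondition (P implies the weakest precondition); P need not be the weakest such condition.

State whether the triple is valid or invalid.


Working backward. After the program, the postcondition 3*val + m <= -1 must hold; in canonical form it is m + 3*val <= -1.
Before pos := pos - 3*val: m + 3*val <= -1
Before m := val: 4*val <= -1
The weakest precondition is 4*val <= -1.
Check whether 4*val <= 2 implies it.
Countermodel: at the initial state val = 0, the precondition holds but the weakest precondition fails.
Answer: invalid
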